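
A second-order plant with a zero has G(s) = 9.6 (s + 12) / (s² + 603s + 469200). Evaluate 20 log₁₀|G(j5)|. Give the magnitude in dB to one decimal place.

|j5 + 12| = √(5² + 12²) = 13
|(j5)² + 603(j5) + 469200| = |4.6918e+05 + j3015| = 4.692e+05
|G(j5)| = 9.6 × 13 / 4.692e+05 = 0.00026599
20 log₁₀(0.00026599) = -71.50 dB

-71.5 dB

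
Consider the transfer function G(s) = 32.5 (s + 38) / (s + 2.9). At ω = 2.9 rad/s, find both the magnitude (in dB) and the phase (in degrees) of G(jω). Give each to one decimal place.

|j2.9 + 38| = √(2.9² + 38²) = 38.11
|j2.9 + 2.9| = √(2.9² + 2.9²) = 4.101
|G(j2.9)| = 32.5 × 38.11 / 4.101 = 302.01
20 log₁₀(302.01) = 49.60 dB
∠(j2.9 + 38) = arctan(2.9/38) = 4.36°
∠(j2.9 + 2.9) = arctan(2.9/2.9) = 45.00°
∠G(j2.9) = 4.36° − 45.00° = -40.64°

|G| = 49.6 dB, ∠G = -40.6 deg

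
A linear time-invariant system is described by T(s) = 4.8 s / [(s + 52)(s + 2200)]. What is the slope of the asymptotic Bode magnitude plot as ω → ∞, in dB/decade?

With 1 zero and 2 poles, the high-frequency asymptotic slope is 20 × (1 − 2) = -20 dB/decade.

-20 dB/decade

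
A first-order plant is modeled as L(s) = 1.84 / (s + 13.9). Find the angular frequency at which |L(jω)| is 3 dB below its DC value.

For a single-pole low-pass, the −3 dB point is at the pole: ω = 13.9 rad s⁻¹.

13.9 rad s⁻¹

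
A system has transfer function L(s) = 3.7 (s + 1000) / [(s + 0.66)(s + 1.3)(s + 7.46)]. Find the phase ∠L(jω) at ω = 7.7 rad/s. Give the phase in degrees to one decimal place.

∠(j7.7 + 1000) = arctan(7.7/1000) = 0.44°
∠(j7.7 + 0.66) = arctan(7.7/0.66) = 85.10°
∠(j7.7 + 1.3) = arctan(7.7/1.3) = 80.42°
∠(j7.7 + 7.46) = arctan(7.7/7.46) = 45.91°
∠L(j7.7) = 0.44° − (85.10° + 80.42° + 45.91°) = -210.98°

-211.0 deg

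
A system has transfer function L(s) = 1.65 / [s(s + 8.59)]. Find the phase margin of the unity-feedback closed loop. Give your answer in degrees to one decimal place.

Gain crossover: |L(jω)| = 1 at ω ≈ 0.192 rad s⁻¹.
∠L(j0.192) = −90° − arctan(0.192/8.59) ≈ -91.28°
PM = 180° + (-91.28°) = 88.72°

88.7°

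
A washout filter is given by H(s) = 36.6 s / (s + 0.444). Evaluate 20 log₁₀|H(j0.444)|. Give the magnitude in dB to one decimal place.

|j0.444| = 0.444
|j0.444 + 0.444| = √(0.444² + 0.444²) = 0.6279
|H(j0.444)| = 36.6 × 0.444 / 0.6279 = 25.88
20 log₁₀(25.88) = 28.26 dB

28.3 dB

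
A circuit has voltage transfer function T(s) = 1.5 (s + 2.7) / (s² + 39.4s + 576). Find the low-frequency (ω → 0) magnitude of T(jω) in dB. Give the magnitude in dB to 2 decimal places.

T(0) = 1.5 × 2.7 / 576 = 0.0070313
20 log₁₀(0.0070313) = -43.059 dB

-43.06 dB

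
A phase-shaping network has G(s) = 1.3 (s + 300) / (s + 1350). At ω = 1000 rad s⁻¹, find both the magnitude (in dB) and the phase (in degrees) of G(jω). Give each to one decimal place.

|j1000 + 300| = √(1000² + 300²) = 1044
|j1000 + 1350| = √(1000² + 1350²) = 1680
|G(j1000)| = 1.3 × 1044 / 1680 = 0.80787
20 log₁₀(0.80787) = -1.85 dB
∠(j1000 + 300) = arctan(1000/300) = 73.30°
∠(j1000 + 1350) = arctan(1000/1350) = 36.53°
∠G(j1000) = 73.30° − 36.53° = 36.77°

|G| = -1.9 dB, ∠G = 36.8°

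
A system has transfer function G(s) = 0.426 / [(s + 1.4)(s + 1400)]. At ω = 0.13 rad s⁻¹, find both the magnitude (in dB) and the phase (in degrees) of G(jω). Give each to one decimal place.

|G| = -73.3 dB, ∠G = -5.3 deg

|j0.13 + 1.4| = √(0.13² + 1.4²) = 1.406
|j0.13 + 1400| = √(0.13² + 1400²) = 1400
|G(j0.13)| = 0.426 / (1.406 × 1400) = 0.00021642
20 log₁₀(0.00021642) = -73.29 dB
∠(j0.13 + 1.4) = arctan(0.13/1.4) = 5.31°
∠(j0.13 + 1400) = arctan(0.13/1400) = 0.01°
∠G(j0.13) = − (5.31° + 0.01°) = -5.31°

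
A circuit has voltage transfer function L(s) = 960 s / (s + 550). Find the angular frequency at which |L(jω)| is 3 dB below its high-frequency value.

550 rad s⁻¹

For a single-pole high-pass, the −3 dB point is at the pole: ω = 550 rad s⁻¹.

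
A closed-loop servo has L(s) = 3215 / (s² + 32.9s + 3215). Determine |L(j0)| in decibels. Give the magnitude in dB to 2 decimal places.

L(0) = 3215 / 3215 = 1
20 log₁₀(1) = 0.000 dB

0.00 dB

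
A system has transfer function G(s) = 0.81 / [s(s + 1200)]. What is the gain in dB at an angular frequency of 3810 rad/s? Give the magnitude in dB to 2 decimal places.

-145.48 dB

|j3810 + 1200| = √(3810² + 1200²) = 3995
|j3810| = 3810
|G(j3810)| = 0.81 / (3995 × 3810) = 5.3223e-08
20 log₁₀(5.3223e-08) = -145.478 dB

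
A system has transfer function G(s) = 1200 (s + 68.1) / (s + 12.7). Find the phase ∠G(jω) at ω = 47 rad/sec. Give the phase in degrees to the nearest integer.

-40°

∠(j47 + 68.1) = arctan(47/68.1) = 34.61°
∠(j47 + 12.7) = arctan(47/12.7) = 74.88°
∠G(j47) = 34.61° − 74.88° = -40.27°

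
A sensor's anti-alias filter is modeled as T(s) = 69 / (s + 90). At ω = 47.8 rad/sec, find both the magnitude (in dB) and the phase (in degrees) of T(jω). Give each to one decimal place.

|j47.8 + 90| = √(47.8² + 90²) = 101.9
|T(j47.8)| = 69 / 101.9 = 0.67709
20 log₁₀(0.67709) = -3.39 dB
∠(j47.8 + 90) = arctan(47.8/90) = 27.97°
∠T(j47.8) = −27.97° = -27.97°

|T| = -3.4 dB, ∠T = -28.0°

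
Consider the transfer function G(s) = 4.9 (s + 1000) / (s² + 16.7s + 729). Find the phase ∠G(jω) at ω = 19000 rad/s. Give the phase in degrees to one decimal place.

-93.0°

∠(j19000 + 1000) = arctan(19000/1000) = 86.99°
∠[(j19000)² + 16.7(j19000) + 729] = ∠[-3.61e+08 + j3.173e+05] = 179.95°
∠G(j19000) = 86.99° − 179.95° = -92.96°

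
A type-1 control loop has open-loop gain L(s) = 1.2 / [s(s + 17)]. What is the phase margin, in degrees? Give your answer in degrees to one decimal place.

89.8°

Gain crossover: |L(jω)| = 1 at ω ≈ 0.0706 rad/s.
∠L(j0.0706) = −90° − arctan(0.0706/17) ≈ -90.24°
PM = 180° + (-90.24°) = 89.76°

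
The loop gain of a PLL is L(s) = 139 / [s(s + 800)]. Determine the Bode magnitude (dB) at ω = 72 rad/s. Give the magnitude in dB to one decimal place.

|j72 + 800| = √(72² + 800²) = 803.2
|j72| = 72
|L(j72)| = 139 / (803.2 × 72) = 0.0024035
20 log₁₀(0.0024035) = -52.38 dB

-52.4 dB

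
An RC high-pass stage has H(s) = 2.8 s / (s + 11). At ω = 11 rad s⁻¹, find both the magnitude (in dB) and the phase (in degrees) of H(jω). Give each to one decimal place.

|H| = 5.9 dB, ∠H = 45.0 deg

|j11| = 11
|j11 + 11| = √(11² + 11²) = 15.56
|H(j11)| = 2.8 × 11 / 15.56 = 1.9799
20 log₁₀(1.9799) = 5.93 dB
∠(j11) = 90.00°
∠(j11 + 11) = arctan(11/11) = 45.00°
∠H(j11) = 90.00° − 45.00° = 45.00°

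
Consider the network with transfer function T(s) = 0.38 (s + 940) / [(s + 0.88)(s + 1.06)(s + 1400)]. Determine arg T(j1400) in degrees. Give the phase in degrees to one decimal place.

-168.8°

∠(j1400 + 940) = arctan(1400/940) = 56.12°
∠(j1400 + 0.88) = arctan(1400/0.88) = 89.96°
∠(j1400 + 1.06) = arctan(1400/1.06) = 89.96°
∠(j1400 + 1400) = arctan(1400/1400) = 45.00°
∠T(j1400) = 56.12° − (89.96° + 89.96° + 45.00°) = -168.80°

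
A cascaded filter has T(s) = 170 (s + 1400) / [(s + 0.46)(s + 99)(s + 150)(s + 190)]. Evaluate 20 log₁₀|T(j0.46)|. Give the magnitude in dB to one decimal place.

-17.7 dB

|j0.46 + 1400| = √(0.46² + 1400²) = 1400
|j0.46 + 0.46| = √(0.46² + 0.46²) = 0.6505
|j0.46 + 99| = √(0.46² + 99²) = 99
|j0.46 + 150| = √(0.46² + 150²) = 150
|j0.46 + 190| = √(0.46² + 190²) = 190
|T(j0.46)| = 170 × 1400 / (0.6505 × 99 × 150 × 190) = 0.12966
20 log₁₀(0.12966) = -17.74 dB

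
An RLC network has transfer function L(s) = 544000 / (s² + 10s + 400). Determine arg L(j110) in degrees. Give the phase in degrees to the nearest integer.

-175°

∠[(j110)² + 10(j110) + 400] = ∠[-11700 + j1100] = 174.63°
∠L(j110) = −174.63° = -174.63°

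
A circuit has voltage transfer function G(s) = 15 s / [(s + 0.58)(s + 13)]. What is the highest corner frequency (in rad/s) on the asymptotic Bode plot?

13 rad/s

Break frequencies occur at each pole and zero magnitude: 0.58 rad/s, 13 rad/s.
The highest is 13 rad/s.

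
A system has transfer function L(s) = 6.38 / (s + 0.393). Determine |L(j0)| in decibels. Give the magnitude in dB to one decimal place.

24.2 dB

L(0) = 6.38 / 0.393 = 16.234
20 log₁₀(16.234) = 24.21 dB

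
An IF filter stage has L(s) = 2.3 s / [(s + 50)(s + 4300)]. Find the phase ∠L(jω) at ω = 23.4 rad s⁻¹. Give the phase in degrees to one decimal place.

64.6°

∠(j23.4) = 90.00°
∠(j23.4 + 50) = arctan(23.4/50) = 25.08°
∠(j23.4 + 4300) = arctan(23.4/4300) = 0.31°
∠L(j23.4) = 90.00° − (25.08° + 0.31°) = 64.61°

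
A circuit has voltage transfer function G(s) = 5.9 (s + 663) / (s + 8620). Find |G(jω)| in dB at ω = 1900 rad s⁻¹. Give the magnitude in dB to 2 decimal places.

2.57 dB

|j1900 + 663| = √(1900² + 663²) = 2012
|j1900 + 8620| = √(1900² + 8620²) = 8827
|G(j1900)| = 5.9 × 2012 / 8827 = 1.3451
20 log₁₀(1.3451) = 2.575 dB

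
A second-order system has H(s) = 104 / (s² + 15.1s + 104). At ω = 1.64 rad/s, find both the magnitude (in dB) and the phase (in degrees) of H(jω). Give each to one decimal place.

|(j1.64)² + 15.1(j1.64) + 104| = |101.31 + j24.764| = 104.3
|H(j1.64)| = 104 / 104.3 = 0.99719
20 log₁₀(0.99719) = -0.02 dB
∠[(j1.64)² + 15.1(j1.64) + 104] = ∠[101.31 + j24.764] = 13.74°
∠H(j1.64) = −13.74° = -13.74°

|H| = -0.0 dB, ∠H = -13.7°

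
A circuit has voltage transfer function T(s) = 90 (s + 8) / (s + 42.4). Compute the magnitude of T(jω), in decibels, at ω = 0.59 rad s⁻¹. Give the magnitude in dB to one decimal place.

24.6 dB

|j0.59 + 8| = √(0.59² + 8²) = 8.022
|j0.59 + 42.4| = √(0.59² + 42.4²) = 42.4
|T(j0.59)| = 90 × 8.022 / 42.4 = 17.026
20 log₁₀(17.026) = 24.62 dB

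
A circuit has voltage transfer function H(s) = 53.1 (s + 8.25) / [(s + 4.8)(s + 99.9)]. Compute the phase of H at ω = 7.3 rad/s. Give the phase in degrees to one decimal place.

-19.3°

∠(j7.3 + 8.25) = arctan(7.3/8.25) = 41.50°
∠(j7.3 + 4.8) = arctan(7.3/4.8) = 56.67°
∠(j7.3 + 99.9) = arctan(7.3/99.9) = 4.18°
∠H(j7.3) = 41.50° − (56.67° + 4.18°) = -19.35°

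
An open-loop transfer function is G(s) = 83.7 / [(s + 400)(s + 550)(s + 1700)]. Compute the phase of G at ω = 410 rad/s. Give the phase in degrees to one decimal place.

-96.0°

∠(j410 + 400) = arctan(410/400) = 45.71°
∠(j410 + 550) = arctan(410/550) = 36.70°
∠(j410 + 1700) = arctan(410/1700) = 13.56°
∠G(j410) = − (45.71° + 36.70° + 13.56°) = -95.97°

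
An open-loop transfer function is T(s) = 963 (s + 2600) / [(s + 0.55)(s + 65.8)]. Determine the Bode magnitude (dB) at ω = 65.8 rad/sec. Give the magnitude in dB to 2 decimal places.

52.24 dB

|j65.8 + 2600| = √(65.8² + 2600²) = 2601
|j65.8 + 0.55| = √(65.8² + 0.55²) = 65.8
|j65.8 + 65.8| = √(65.8² + 65.8²) = 93.06
|T(j65.8)| = 963 × 2601 / (65.8 × 93.06) = 409.03
20 log₁₀(409.03) = 52.235 dB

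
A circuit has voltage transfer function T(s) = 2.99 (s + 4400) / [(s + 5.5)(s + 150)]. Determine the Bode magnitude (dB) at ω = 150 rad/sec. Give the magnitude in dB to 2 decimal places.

-7.67 dB

|j150 + 4400| = √(150² + 4400²) = 4403
|j150 + 5.5| = √(150² + 5.5²) = 150.1
|j150 + 150| = √(150² + 150²) = 212.1
|T(j150)| = 2.99 × 4403 / (150.1 × 212.1) = 0.41342
20 log₁₀(0.41342) = -7.672 dB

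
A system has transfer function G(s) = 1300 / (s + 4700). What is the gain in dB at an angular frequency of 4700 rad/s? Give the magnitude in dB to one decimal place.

-14.2 dB

|j4700 + 4700| = √(4700² + 4700²) = 6647
|G(j4700)| = 1300 / 6647 = 0.19558
20 log₁₀(0.19558) = -14.17 dB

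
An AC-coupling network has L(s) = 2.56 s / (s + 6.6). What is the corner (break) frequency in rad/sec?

6.6 rad/sec

The single real pole at s = −6.6 gives a corner at ω = 6.6 rad/sec.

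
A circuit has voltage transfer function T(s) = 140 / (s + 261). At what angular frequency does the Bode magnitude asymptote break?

261 rad/s

The single real pole at s = −261 gives a corner at ω = 261 rad/s.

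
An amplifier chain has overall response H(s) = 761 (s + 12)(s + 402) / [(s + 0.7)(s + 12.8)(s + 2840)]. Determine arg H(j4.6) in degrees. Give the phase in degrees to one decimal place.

-79.6°

∠(j4.6 + 12) = arctan(4.6/12) = 20.97°
∠(j4.6 + 402) = arctan(4.6/402) = 0.66°
∠(j4.6 + 0.7) = arctan(4.6/0.7) = 81.35°
∠(j4.6 + 12.8) = arctan(4.6/12.8) = 19.77°
∠(j4.6 + 2840) = arctan(4.6/2840) = 0.09°
∠H(j4.6) = 20.97° + 0.66° − (81.35° + 19.77° + 0.09°) = -79.58°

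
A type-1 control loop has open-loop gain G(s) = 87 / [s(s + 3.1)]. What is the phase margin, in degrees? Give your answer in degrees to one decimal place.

Gain crossover: |G(jω)| = 1 at ω ≈ 9.07 rad s⁻¹.
∠G(j9.07) = −90° − arctan(9.07/3.1) ≈ -161.14°
PM = 180° + (-161.14°) = 18.86°

18.9°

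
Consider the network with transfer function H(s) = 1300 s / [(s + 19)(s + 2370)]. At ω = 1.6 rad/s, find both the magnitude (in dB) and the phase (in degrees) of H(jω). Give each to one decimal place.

|H| = -26.7 dB, ∠H = 85.1°

|j1.6| = 1.6
|j1.6 + 19| = √(1.6² + 19²) = 19.07
|j1.6 + 2370| = √(1.6² + 2370²) = 2370
|H(j1.6)| = 1300 × 1.6 / (19.07 × 2370) = 0.046029
20 log₁₀(0.046029) = -26.74 dB
∠(j1.6) = 90.00°
∠(j1.6 + 19) = arctan(1.6/19) = 4.81°
∠(j1.6 + 2370) = arctan(1.6/2370) = 0.04°
∠H(j1.6) = 90.00° − (4.81° + 0.04°) = 85.15°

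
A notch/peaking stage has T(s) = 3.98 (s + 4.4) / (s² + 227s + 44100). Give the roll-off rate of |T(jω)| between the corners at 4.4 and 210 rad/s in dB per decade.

20 dB/decade

In this band the factors already past their corner are: zero at 4.4; net slope = 20 dB/decade.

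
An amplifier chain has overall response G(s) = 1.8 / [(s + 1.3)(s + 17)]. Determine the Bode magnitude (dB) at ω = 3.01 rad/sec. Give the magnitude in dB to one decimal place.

|j3.01 + 1.3| = √(3.01² + 1.3²) = 3.279
|j3.01 + 17| = √(3.01² + 17²) = 17.26
|G(j3.01)| = 1.8 / (3.279 × 17.26) = 0.031799
20 log₁₀(0.031799) = -29.95 dB

-30.0 dB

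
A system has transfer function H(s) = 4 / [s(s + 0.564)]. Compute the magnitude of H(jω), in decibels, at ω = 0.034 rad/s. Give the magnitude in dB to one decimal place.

|j0.034 + 0.564| = √(0.034² + 0.564²) = 0.565
|j0.034| = 0.034
|H(j0.034)| = 4 / (0.565 × 0.034) = 208.22
20 log₁₀(208.22) = 46.37 dB

46.4 dB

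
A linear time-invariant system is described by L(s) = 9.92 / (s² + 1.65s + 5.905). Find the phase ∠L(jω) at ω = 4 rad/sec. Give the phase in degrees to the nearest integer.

∠[(j4)² + 1.65(j4) + 5.905] = ∠[-10.095 + j6.6] = 146.82°
∠L(j4) = −146.82° = -146.82°

-147°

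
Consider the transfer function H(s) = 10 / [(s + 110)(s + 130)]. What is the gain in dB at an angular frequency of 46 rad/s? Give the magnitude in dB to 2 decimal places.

-64.32 dB

|j46 + 110| = √(46² + 110²) = 119.2
|j46 + 130| = √(46² + 130²) = 137.9
|H(j46)| = 10 / (119.2 × 137.9) = 0.00060821
20 log₁₀(0.00060821) = -64.319 dB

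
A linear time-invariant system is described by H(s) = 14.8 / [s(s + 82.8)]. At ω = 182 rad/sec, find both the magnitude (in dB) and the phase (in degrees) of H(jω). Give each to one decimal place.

|j182 + 82.8| = √(182² + 82.8²) = 199.9
|j182| = 182
|H(j182)| = 14.8 / (199.9 × 182) = 0.0004067
20 log₁₀(0.0004067) = -67.81 dB
∠(j182 + 82.8) = arctan(182/82.8) = 65.54°
∠(j182) = 90.00°
∠H(j182) = − (65.54° + 90.00°) = -155.54°

|H| = -67.8 dB, ∠H = -155.5°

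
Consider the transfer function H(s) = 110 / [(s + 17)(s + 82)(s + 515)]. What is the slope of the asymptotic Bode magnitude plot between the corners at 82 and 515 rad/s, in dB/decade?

-40 dB/decade

In this band the factors already past their corner are: pole at 17, pole at 82; net slope = -40 dB/decade.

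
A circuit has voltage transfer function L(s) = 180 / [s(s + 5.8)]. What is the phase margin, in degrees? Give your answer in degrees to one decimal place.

24.4°

Gain crossover: |L(jω)| = 1 at ω ≈ 12.8 rad/s.
∠L(j12.8) = −90° − arctan(12.8/5.8) ≈ -155.63°
PM = 180° + (-155.63°) = 24.37°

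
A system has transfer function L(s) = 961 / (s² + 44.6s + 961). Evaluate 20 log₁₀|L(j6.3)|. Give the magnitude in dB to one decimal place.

|(j6.3)² + 44.6(j6.3) + 961| = |921.31 + j280.98| = 963.2
|L(j6.3)| = 961 / 963.2 = 0.99771
20 log₁₀(0.99771) = -0.02 dB

-0.0 dB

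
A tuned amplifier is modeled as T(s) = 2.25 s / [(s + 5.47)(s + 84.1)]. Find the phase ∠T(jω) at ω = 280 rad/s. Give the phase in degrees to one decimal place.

-72.2 deg

∠(j280) = 90.00°
∠(j280 + 5.47) = arctan(280/5.47) = 88.88°
∠(j280 + 84.1) = arctan(280/84.1) = 73.28°
∠T(j280) = 90.00° − (88.88° + 73.28°) = -72.16°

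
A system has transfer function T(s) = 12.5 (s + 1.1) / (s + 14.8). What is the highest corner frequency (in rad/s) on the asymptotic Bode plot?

14.8 rad/s

Break frequencies occur at each pole and zero magnitude: 1.1 rad/s, 14.8 rad/s.
The highest is 14.8 rad/s.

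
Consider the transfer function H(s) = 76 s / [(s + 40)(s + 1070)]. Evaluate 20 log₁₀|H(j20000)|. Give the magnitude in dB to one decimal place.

|j20000| = 2e+04
|j20000 + 40| = √(20000² + 40²) = 2e+04
|j20000 + 1070| = √(20000² + 1070²) = 2.003e+04
|H(j20000)| = 76 × 2e+04 / (2e+04 × 2.003e+04) = 0.0037946
20 log₁₀(0.0037946) = -48.42 dB

-48.4 dB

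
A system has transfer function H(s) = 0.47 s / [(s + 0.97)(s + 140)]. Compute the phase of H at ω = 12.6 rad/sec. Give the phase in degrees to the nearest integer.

∠(j12.6) = 90.00°
∠(j12.6 + 0.97) = arctan(12.6/0.97) = 85.60°
∠(j12.6 + 140) = arctan(12.6/140) = 5.14°
∠H(j12.6) = 90.00° − (85.60° + 5.14°) = -0.74°

-1°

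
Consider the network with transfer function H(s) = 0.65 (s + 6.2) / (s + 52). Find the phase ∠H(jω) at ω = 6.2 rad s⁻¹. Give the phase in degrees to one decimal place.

∠(j6.2 + 6.2) = arctan(6.2/6.2) = 45.00°
∠(j6.2 + 52) = arctan(6.2/52) = 6.80°
∠H(j6.2) = 45.00° − 6.80° = 38.20°

38.2°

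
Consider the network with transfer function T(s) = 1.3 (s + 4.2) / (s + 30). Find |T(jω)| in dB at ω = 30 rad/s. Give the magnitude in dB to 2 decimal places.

-0.65 dB

|j30 + 4.2| = √(30² + 4.2²) = 30.29
|j30 + 30| = √(30² + 30²) = 42.43
|T(j30)| = 1.3 × 30.29 / 42.43 = 0.9282
20 log₁₀(0.9282) = -0.647 dB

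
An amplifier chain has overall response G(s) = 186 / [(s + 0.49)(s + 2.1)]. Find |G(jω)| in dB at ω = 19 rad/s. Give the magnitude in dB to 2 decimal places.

|j19 + 0.49| = √(19² + 0.49²) = 19.01
|j19 + 2.1| = √(19² + 2.1²) = 19.12
|G(j19)| = 186 / (19.01 × 19.12) = 0.51195
20 log₁₀(0.51195) = -5.816 dB

-5.82 dB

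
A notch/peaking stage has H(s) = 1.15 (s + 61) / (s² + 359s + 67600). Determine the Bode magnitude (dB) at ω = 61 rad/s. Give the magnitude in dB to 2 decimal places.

|j61 + 61| = √(61² + 61²) = 86.27
|(j61)² + 359(j61) + 67600| = |63879 + j21899| = 6.753e+04
|H(j61)| = 1.15 × 86.27 / 6.753e+04 = 0.0014691
20 log₁₀(0.0014691) = -56.659 dB

-56.66 dB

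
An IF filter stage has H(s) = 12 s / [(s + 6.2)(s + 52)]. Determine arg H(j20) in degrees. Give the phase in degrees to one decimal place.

-3.8°

∠(j20) = 90.00°
∠(j20 + 6.2) = arctan(20/6.2) = 72.78°
∠(j20 + 52) = arctan(20/52) = 21.04°
∠H(j20) = 90.00° − (72.78° + 21.04°) = -3.81°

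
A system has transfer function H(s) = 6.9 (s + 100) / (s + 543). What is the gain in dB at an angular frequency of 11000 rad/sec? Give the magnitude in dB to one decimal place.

16.8 dB

|j11000 + 100| = √(11000² + 100²) = 1.1e+04
|j11000 + 543| = √(11000² + 543²) = 1.101e+04
|H(j11000)| = 6.9 × 1.1e+04 / 1.101e+04 = 6.8919
20 log₁₀(6.8919) = 16.77 dB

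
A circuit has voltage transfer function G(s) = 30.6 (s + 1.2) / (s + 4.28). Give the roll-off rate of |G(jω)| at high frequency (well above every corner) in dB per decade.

With 1 zero and 1 pole, the high-frequency asymptotic slope is 20 × (1 − 1) = 0 dB/decade.

0 dB/decade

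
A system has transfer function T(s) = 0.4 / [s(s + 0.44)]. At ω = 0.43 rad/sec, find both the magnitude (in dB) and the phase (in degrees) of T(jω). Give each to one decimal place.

|j0.43 + 0.44| = √(0.43² + 0.44²) = 0.6152
|j0.43| = 0.43
|T(j0.43)| = 0.4 / (0.6152 × 0.43) = 1.512
20 log₁₀(1.512) = 3.59 dB
∠(j0.43 + 0.44) = arctan(0.43/0.44) = 44.34°
∠(j0.43) = 90.00°
∠T(j0.43) = − (44.34° + 90.00°) = -134.34°

|T| = 3.6 dB, ∠T = -134.3°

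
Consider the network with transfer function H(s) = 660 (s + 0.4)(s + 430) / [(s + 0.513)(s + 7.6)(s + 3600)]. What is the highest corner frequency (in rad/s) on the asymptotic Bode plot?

3600 rad/s

Break frequencies occur at each pole and zero magnitude: 0.4 rad/s, 0.513 rad/s, 7.6 rad/s, 430 rad/s, 3600 rad/s.
The highest is 3600 rad/s.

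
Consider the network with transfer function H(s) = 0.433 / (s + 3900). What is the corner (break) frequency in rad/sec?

3900 rad/sec

The single real pole at s = −3900 gives a corner at ω = 3900 rad/sec.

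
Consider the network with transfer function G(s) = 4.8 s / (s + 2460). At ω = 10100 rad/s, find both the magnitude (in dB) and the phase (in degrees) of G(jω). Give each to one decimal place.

|G| = 13.4 dB, ∠G = 13.7°

|j10100| = 1.01e+04
|j10100 + 2460| = √(10100² + 2460²) = 1.04e+04
|G(j10100)| = 4.8 × 1.01e+04 / 1.04e+04 = 4.6637
20 log₁₀(4.6637) = 13.37 dB
∠(j10100) = 90.00°
∠(j10100 + 2460) = arctan(10100/2460) = 76.31°
∠G(j10100) = 90.00° − 76.31° = 13.69°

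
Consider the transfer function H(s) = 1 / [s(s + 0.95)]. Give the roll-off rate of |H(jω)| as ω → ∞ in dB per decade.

-40 dB/decade

With 0 zeros and 2 poles, the high-frequency asymptotic slope is 20 × (0 − 2) = -40 dB/decade.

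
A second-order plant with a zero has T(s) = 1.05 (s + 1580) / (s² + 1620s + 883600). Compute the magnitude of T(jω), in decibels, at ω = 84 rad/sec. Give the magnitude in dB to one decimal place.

-54.5 dB

|j84 + 1580| = √(84² + 1580²) = 1582
|(j84)² + 1620(j84) + 883600| = |8.7654e+05 + j1.3608e+05| = 8.87e+05
|T(j84)| = 1.05 × 1582 / 8.87e+05 = 0.0018729
20 log₁₀(0.0018729) = -54.55 dB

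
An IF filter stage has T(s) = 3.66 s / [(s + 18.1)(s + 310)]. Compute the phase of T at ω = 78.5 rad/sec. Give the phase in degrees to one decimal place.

-1.2°

∠(j78.5) = 90.00°
∠(j78.5 + 18.1) = arctan(78.5/18.1) = 77.02°
∠(j78.5 + 310) = arctan(78.5/310) = 14.21°
∠T(j78.5) = 90.00° − (77.02° + 14.21°) = -1.23°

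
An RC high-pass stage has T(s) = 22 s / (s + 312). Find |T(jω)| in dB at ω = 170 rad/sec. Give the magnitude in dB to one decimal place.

20.4 dB

|j170| = 170
|j170 + 312| = √(170² + 312²) = 355.3
|T(j170)| = 22 × 170 / 355.3 = 10.526
20 log₁₀(10.526) = 20.45 dB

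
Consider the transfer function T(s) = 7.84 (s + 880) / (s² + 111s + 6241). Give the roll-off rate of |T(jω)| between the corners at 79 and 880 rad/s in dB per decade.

-40 dB/decade

In this band the factors already past their corner are: complex pole pair at ωₙ ≈ 79; net slope = -40 dB/decade.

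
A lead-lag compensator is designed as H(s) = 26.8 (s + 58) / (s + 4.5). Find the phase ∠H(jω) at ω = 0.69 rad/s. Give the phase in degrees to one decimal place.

∠(j0.69 + 58) = arctan(0.69/58) = 0.68°
∠(j0.69 + 4.5) = arctan(0.69/4.5) = 8.72°
∠H(j0.69) = 0.68° − 8.72° = -8.04°

-8.0 deg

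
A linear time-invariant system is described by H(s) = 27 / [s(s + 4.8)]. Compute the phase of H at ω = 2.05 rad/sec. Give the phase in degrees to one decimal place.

∠(j2.05 + 4.8) = arctan(2.05/4.8) = 23.13°
∠(j2.05) = 90.00°
∠H(j2.05) = − (23.13° + 90.00°) = -113.13°

-113.1°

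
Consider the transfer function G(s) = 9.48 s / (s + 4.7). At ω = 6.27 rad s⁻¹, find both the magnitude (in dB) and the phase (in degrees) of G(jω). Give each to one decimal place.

|j6.27| = 6.27
|j6.27 + 4.7| = √(6.27² + 4.7²) = 7.836
|G(j6.27)| = 9.48 × 6.27 / 7.836 = 7.5855
20 log₁₀(7.5855) = 17.60 dB
∠(j6.27) = 90.00°
∠(j6.27 + 4.7) = arctan(6.27/4.7) = 53.14°
∠G(j6.27) = 90.00° − 53.14° = 36.86°

|G| = 17.6 dB, ∠G = 36.9°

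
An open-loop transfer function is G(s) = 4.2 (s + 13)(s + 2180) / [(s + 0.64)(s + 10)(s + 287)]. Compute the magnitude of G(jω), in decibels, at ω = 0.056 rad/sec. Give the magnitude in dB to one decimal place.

36.2 dB

|j0.056 + 13| = √(0.056² + 13²) = 13
|j0.056 + 2180| = √(0.056² + 2180²) = 2180
|j0.056 + 0.64| = √(0.056² + 0.64²) = 0.6424
|j0.056 + 10| = √(0.056² + 10²) = 10
|j0.056 + 287| = √(0.056² + 287²) = 287
|G(j0.056)| = 4.2 × 13 × 2180 / (0.6424 × 10 × 287) = 64.555
20 log₁₀(64.555) = 36.20 dB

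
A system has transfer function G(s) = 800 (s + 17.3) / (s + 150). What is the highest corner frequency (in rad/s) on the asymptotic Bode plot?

150 rad/s

Break frequencies occur at each pole and zero magnitude: 17.3 rad/s, 150 rad/s.
The highest is 150 rad/s.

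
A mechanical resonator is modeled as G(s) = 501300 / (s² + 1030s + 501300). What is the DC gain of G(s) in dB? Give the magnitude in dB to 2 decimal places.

0.00 dB

G(0) = 501300 / 501300 = 1
20 log₁₀(1) = 0.000 dB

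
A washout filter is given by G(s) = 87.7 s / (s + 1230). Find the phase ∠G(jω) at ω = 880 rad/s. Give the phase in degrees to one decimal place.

∠(j880) = 90.00°
∠(j880 + 1230) = arctan(880/1230) = 35.58°
∠G(j880) = 90.00° − 35.58° = 54.42°

54.4°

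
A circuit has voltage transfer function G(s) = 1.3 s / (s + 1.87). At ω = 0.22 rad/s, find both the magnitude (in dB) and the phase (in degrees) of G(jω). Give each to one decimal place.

|G| = -16.4 dB, ∠G = 83.3 deg

|j0.22| = 0.22
|j0.22 + 1.87| = √(0.22² + 1.87²) = 1.883
|G(j0.22)| = 1.3 × 0.22 / 1.883 = 0.15189
20 log₁₀(0.15189) = -16.37 dB
∠(j0.22) = 90.00°
∠(j0.22 + 1.87) = arctan(0.22/1.87) = 6.71°
∠G(j0.22) = 90.00° − 6.71° = 83.29°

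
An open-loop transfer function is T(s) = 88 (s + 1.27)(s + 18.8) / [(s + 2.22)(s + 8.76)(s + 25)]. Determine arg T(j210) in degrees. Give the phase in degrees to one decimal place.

-85.7°

∠(j210 + 1.27) = arctan(210/1.27) = 89.65°
∠(j210 + 18.8) = arctan(210/18.8) = 84.88°
∠(j210 + 2.22) = arctan(210/2.22) = 89.39°
∠(j210 + 8.76) = arctan(210/8.76) = 87.61°
∠(j210 + 25) = arctan(210/25) = 83.21°
∠T(j210) = 89.65° + 84.88° − (89.39° + 87.61° + 83.21°) = -85.68°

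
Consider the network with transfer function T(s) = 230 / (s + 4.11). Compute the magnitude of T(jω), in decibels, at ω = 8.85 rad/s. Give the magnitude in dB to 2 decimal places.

|j8.85 + 4.11| = √(8.85² + 4.11²) = 9.758
|T(j8.85)| = 230 / 9.758 = 23.571
20 log₁₀(23.571) = 27.448 dB

27.45 dB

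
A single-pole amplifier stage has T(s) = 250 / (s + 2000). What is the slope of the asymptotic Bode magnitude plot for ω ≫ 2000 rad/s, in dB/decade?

-20 dB/decade

With 0 zeros and 1 pole, the high-frequency asymptotic slope is 20 × (0 − 1) = -20 dB/decade.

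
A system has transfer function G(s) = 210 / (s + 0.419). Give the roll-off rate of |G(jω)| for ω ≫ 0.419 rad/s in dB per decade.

-20 dB/decade

With 0 zeros and 1 pole, the high-frequency asymptotic slope is 20 × (0 − 1) = -20 dB/decade.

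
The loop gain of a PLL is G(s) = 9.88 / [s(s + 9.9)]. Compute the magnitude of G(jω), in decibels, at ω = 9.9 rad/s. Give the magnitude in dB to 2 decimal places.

|j9.9 + 9.9| = √(9.9² + 9.9²) = 14
|j9.9| = 9.9
|G(j9.9)| = 9.88 / (14 × 9.9) = 0.071281
20 log₁₀(0.071281) = -22.941 dB

-22.94 dB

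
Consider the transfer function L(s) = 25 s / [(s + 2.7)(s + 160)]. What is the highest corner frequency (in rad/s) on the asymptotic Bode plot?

160 rad/s

Break frequencies occur at each pole and zero magnitude: 2.7 rad/s, 160 rad/s.
The highest is 160 rad/s.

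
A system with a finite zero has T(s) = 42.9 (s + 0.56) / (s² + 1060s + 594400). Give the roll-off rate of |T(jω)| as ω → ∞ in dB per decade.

-20 dB/decade

With 1 zero and 2 poles, the high-frequency asymptotic slope is 20 × (1 − 2) = -20 dB/decade.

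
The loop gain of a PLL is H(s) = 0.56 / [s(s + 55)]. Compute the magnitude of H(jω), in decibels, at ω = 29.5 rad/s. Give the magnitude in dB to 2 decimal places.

-70.34 dB

|j29.5 + 55| = √(29.5² + 55²) = 62.41
|j29.5| = 29.5
|H(j29.5)| = 0.56 / (62.41 × 29.5) = 0.00030416
20 log₁₀(0.00030416) = -70.338 dB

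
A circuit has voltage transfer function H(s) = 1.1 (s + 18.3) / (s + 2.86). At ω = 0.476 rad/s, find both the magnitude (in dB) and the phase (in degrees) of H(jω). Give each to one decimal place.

|j0.476 + 18.3| = √(0.476² + 18.3²) = 18.31
|j0.476 + 2.86| = √(0.476² + 2.86²) = 2.899
|H(j0.476)| = 1.1 × 18.31 / 2.899 = 6.9453
20 log₁₀(6.9453) = 16.83 dB
∠(j0.476 + 18.3) = arctan(0.476/18.3) = 1.49°
∠(j0.476 + 2.86) = arctan(0.476/2.86) = 9.45°
∠H(j0.476) = 1.49° − 9.45° = -7.96°

|H| = 16.8 dB, ∠H = -8.0 deg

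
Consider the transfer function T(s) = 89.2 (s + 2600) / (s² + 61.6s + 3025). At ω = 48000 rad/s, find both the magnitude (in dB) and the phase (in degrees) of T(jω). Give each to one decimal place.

|j48000 + 2600| = √(48000² + 2600²) = 4.807e+04
|(j48000)² + 61.6(j48000) + 3025| = |-2.304e+09 + j2.9568e+06| = 2.304e+09
|T(j48000)| = 89.2 × 4.807e+04 / 2.304e+09 = 0.0018611
20 log₁₀(0.0018611) = -54.60 dB
∠(j48000 + 2600) = arctan(48000/2600) = 86.90°
∠[(j48000)² + 61.6(j48000) + 3025] = ∠[-2.304e+09 + j2.9568e+06] = 179.93°
∠T(j48000) = 86.90° − 179.93° = -93.03°

|T| = -54.6 dB, ∠T = -93.0°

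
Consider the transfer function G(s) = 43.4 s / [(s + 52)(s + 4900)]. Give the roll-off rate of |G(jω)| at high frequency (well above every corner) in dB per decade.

-20 dB/decade

With 1 zero and 2 poles, the high-frequency asymptotic slope is 20 × (1 − 2) = -20 dB/decade.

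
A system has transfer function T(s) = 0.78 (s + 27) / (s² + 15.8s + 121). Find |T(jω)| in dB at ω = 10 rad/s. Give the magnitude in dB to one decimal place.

|j10 + 27| = √(10² + 27²) = 28.79
|(j10)² + 15.8(j10) + 121| = |21 + j158| = 159.4
|T(j10)| = 0.78 × 28.79 / 159.4 = 0.1409
20 log₁₀(0.1409) = -17.02 dB

-17.0 dB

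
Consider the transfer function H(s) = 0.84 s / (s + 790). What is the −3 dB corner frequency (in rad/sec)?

For a single-pole high-pass, the −3 dB point is at the pole: ω = 790 rad/sec.

790 rad/sec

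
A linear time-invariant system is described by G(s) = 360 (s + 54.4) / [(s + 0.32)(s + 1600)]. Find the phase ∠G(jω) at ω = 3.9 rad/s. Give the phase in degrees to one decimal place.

∠(j3.9 + 54.4) = arctan(3.9/54.4) = 4.10°
∠(j3.9 + 0.32) = arctan(3.9/0.32) = 85.31°
∠(j3.9 + 1600) = arctan(3.9/1600) = 0.14°
∠G(j3.9) = 4.10° − (85.31° + 0.14°) = -81.35°

-81.3 deg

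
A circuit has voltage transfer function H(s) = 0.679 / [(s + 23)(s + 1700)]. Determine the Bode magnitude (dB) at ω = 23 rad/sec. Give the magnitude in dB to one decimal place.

|j23 + 23| = √(23² + 23²) = 32.53
|j23 + 1700| = √(23² + 1700²) = 1700
|H(j23)| = 0.679 / (32.53 × 1700) = 1.2278e-05
20 log₁₀(1.2278e-05) = -98.22 dB

-98.2 dB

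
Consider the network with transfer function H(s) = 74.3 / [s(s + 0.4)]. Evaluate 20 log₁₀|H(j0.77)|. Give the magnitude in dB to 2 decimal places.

40.92 dB

|j0.77 + 0.4| = √(0.77² + 0.4²) = 0.8677
|j0.77| = 0.77
|H(j0.77)| = 74.3 / (0.8677 × 0.77) = 111.21
20 log₁₀(111.21) = 40.923 dB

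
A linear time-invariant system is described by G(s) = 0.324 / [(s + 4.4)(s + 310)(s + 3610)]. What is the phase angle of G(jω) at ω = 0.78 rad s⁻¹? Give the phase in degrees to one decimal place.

-10.2°

∠(j0.78 + 4.4) = arctan(0.78/4.4) = 10.05°
∠(j0.78 + 310) = arctan(0.78/310) = 0.14°
∠(j0.78 + 3610) = arctan(0.78/3610) = 0.01°
∠G(j0.78) = − (10.05° + 0.14° + 0.01°) = -10.21°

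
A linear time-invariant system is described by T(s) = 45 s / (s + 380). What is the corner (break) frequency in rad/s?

380 rad/s

The single real pole at s = −380 gives a corner at ω = 380 rad/s.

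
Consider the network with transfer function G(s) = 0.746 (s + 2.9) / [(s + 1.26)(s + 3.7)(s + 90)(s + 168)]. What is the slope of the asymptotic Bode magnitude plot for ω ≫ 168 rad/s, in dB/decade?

With 1 zero and 4 poles, the high-frequency asymptotic slope is 20 × (1 − 4) = -60 dB/decade.

-60 dB/decade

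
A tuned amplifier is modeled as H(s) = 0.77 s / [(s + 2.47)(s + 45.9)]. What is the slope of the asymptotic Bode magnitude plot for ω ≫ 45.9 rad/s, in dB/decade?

With 1 zero and 2 poles, the high-frequency asymptotic slope is 20 × (1 − 2) = -20 dB/decade.

-20 dB/decade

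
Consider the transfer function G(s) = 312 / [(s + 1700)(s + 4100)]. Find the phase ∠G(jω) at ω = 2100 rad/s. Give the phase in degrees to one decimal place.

-78.1°

∠(j2100 + 1700) = arctan(2100/1700) = 51.01°
∠(j2100 + 4100) = arctan(2100/4100) = 27.12°
∠G(j2100) = − (51.01° + 27.12°) = -78.13°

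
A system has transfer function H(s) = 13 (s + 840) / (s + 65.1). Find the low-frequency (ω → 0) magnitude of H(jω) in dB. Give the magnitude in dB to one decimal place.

H(0) = 13 × 840 / 65.1 = 167.74
20 log₁₀(167.74) = 44.49 dB

44.5 dB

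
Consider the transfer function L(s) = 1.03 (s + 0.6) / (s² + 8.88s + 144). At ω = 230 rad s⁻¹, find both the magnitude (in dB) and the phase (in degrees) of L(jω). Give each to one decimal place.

|j230 + 0.6| = √(230² + 0.6²) = 230
|(j230)² + 8.88(j230) + 144| = |-52756 + j2042.4| = 5.28e+04
|L(j230)| = 1.03 × 230 / 5.28e+04 = 0.0044871
20 log₁₀(0.0044871) = -46.96 dB
∠(j230 + 0.6) = arctan(230/0.6) = 89.85°
∠[(j230)² + 8.88(j230) + 144] = ∠[-52756 + j2042.4] = 177.78°
∠L(j230) = 89.85° − 177.78° = -87.93°

|L| = -47.0 dB, ∠L = -87.9°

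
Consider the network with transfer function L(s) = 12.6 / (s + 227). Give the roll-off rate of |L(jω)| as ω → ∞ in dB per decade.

With 0 zeros and 1 pole, the high-frequency asymptotic slope is 20 × (0 − 1) = -20 dB/decade.

-20 dB/decade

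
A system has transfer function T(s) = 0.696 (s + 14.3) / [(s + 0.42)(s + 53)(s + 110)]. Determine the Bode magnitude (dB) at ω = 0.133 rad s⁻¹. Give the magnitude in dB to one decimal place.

-48.2 dB

|j0.133 + 14.3| = √(0.133² + 14.3²) = 14.3
|j0.133 + 0.42| = √(0.133² + 0.42²) = 0.4406
|j0.133 + 53| = √(0.133² + 53²) = 53
|j0.133 + 110| = √(0.133² + 110²) = 110
|T(j0.133)| = 0.696 × 14.3 / (0.4406 × 53 × 110) = 0.0038752
20 log₁₀(0.0038752) = -48.23 dB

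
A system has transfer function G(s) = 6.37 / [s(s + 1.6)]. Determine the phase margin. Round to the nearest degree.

Gain crossover: |G(jω)| = 1 at ω ≈ 2.28 rad/s.
∠G(j2.28) = −90° − arctan(2.28/1.6) ≈ -144.99°
PM = 180° + (-144.99°) = 35.01°

35°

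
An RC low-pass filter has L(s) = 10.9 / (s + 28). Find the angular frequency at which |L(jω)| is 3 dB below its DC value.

28 rad/s

For a single-pole low-pass, the −3 dB point is at the pole: ω = 28 rad/s.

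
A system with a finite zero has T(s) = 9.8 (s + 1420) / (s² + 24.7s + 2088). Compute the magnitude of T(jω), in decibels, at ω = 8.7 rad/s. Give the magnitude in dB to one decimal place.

|j8.7 + 1420| = √(8.7² + 1420²) = 1420
|(j8.7)² + 24.7(j8.7) + 2088| = |2012.3 + j214.89| = 2024
|T(j8.7)| = 9.8 × 1420 / 2024 = 6.8765
20 log₁₀(6.8765) = 16.75 dB

16.7 dB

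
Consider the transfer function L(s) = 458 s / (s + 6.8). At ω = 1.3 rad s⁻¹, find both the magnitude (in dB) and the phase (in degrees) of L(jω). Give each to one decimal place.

|j1.3| = 1.3
|j1.3 + 6.8| = √(1.3² + 6.8²) = 6.923
|L(j1.3)| = 458 × 1.3 / 6.923 = 86.001
20 log₁₀(86.001) = 38.69 dB
∠(j1.3) = 90.00°
∠(j1.3 + 6.8) = arctan(1.3/6.8) = 10.82°
∠L(j1.3) = 90.00° − 10.82° = 79.18°

|L| = 38.7 dB, ∠L = 79.2°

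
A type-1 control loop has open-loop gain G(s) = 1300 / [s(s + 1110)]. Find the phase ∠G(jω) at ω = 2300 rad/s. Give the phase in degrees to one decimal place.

-154.2°

∠(j2300 + 1110) = arctan(2300/1110) = 64.24°
∠(j2300) = 90.00°
∠G(j2300) = − (64.24° + 90.00°) = -154.24°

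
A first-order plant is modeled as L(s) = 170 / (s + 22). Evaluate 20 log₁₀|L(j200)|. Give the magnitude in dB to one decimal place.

|j200 + 22| = √(200² + 22²) = 201.2
|L(j200)| = 170 / 201.2 = 0.8449
20 log₁₀(0.8449) = -1.46 dB

-1.5 dB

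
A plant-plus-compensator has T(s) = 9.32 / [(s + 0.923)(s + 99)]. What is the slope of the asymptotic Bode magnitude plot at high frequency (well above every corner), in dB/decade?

-40 dB/decade

With 0 zeros and 2 poles, the high-frequency asymptotic slope is 20 × (0 − 2) = -40 dB/decade.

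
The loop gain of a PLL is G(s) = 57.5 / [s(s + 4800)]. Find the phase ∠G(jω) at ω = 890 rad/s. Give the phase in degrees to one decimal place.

-100.5°

∠(j890 + 4800) = arctan(890/4800) = 10.50°
∠(j890) = 90.00°
∠G(j890) = − (10.50° + 90.00°) = -100.50°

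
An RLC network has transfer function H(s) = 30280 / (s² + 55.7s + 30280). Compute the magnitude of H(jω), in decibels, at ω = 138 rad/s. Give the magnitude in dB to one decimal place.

6.9 dB

|(j138)² + 55.7(j138) + 30280| = |11236 + j7686.6| = 1.361e+04
|H(j138)| = 30280 / 1.361e+04 = 2.2242
20 log₁₀(2.2242) = 6.94 dB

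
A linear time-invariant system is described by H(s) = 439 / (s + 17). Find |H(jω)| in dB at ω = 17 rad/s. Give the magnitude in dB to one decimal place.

25.2 dB

|j17 + 17| = √(17² + 17²) = 24.04
|H(j17)| = 439 / 24.04 = 18.26
20 log₁₀(18.26) = 25.23 dB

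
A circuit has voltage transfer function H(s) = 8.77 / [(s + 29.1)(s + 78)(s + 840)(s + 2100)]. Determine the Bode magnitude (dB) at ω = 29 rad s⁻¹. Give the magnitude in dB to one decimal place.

|j29 + 29.1| = √(29² + 29.1²) = 41.08
|j29 + 78| = √(29² + 78²) = 83.22
|j29 + 840| = √(29² + 840²) = 840.5
|j29 + 2100| = √(29² + 2100²) = 2100
|H(j29)| = 8.77 / (41.08 × 83.22 × 840.5 × 2100) = 1.4532e-09
20 log₁₀(1.4532e-09) = -176.75 dB

-176.8 dB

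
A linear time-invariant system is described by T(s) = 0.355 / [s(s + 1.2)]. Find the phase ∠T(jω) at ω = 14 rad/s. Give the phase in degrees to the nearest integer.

-175°

∠(j14 + 1.2) = arctan(14/1.2) = 85.10°
∠(j14) = 90.00°
∠T(j14) = − (85.10° + 90.00°) = -175.10°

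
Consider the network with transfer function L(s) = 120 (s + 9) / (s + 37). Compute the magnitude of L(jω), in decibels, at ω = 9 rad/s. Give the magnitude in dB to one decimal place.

32.1 dB

|j9 + 9| = √(9² + 9²) = 12.73
|j9 + 37| = √(9² + 37²) = 38.08
|L(j9)| = 120 × 12.73 / 38.08 = 40.11
20 log₁₀(40.11) = 32.07 dB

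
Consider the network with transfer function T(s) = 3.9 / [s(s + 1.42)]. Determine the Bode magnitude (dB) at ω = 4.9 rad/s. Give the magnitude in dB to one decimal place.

|j4.9 + 1.42| = √(4.9² + 1.42²) = 5.102
|j4.9| = 4.9
|T(j4.9)| = 3.9 / (5.102 × 4.9) = 0.15601
20 log₁₀(0.15601) = -16.14 dB

-16.1 dB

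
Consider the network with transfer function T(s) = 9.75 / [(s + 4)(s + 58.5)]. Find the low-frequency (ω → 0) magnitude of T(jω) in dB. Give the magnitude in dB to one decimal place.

-27.6 dB

T(0) = 9.75 / (4 × 58.5) = 0.041667
20 log₁₀(0.041667) = -27.60 dB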